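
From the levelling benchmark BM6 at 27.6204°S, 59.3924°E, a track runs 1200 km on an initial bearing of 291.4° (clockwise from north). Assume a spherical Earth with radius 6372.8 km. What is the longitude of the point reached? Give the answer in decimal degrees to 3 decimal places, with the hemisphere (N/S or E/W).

δ = d/R = 1200/6372.8 = 0.188300 rad
φ₂ = arcsin(sin φ₁ cos δ + cos φ₁ sin δ cos θ)
   = arcsin(-0.46361·0.98232 + 0.88604·0.18719·0.36488) = -23.25969°
λ₂ = λ₁ + atan2(sin θ sin δ cos φ₁, cos δ − sin φ₁ sin φ₂) = 48.45701°

48.457°E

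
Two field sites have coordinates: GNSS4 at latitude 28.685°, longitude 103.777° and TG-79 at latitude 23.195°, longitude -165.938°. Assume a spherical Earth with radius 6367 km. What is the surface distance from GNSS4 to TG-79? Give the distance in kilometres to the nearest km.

Δφ = -5.4900°,  Δλ = 90.2850°
a = sin²(Δφ/2) + cos φ₁ cos φ₂ sin²(Δλ/2) = 0.407480
c = 2·arcsin(√a) = 1.384684 rad = 79.3365°
d = R·c = 6367 × 1.384684 = 8816.3 km

8816 km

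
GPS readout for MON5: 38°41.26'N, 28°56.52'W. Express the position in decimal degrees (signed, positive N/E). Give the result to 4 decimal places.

+38.6877°, -28.9420°

lat: 38.6877° N → +38.6877°
lon: 28.9420° W → -28.9420°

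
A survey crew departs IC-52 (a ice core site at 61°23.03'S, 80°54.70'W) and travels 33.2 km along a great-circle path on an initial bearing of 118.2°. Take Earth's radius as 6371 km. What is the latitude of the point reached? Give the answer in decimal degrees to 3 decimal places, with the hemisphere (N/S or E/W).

61.524°S

IC-52: φ = -61.38383°, λ = -80.91167°
δ = d/R = 33.2/6371 = 0.005211 rad
φ₂ = arcsin(sin φ₁ cos δ + cos φ₁ sin δ cos θ)
   = arcsin(-0.87785·0.99999 + 0.47894·0.00521·-0.47255) = -61.52381°
λ₂ = λ₁ + atan2(sin θ sin δ cos φ₁, cos δ − sin φ₁ sin φ₂) = -80.35978°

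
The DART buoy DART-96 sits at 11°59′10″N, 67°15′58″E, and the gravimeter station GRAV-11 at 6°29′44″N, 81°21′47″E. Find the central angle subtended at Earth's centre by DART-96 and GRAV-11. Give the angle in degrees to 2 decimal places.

14.95°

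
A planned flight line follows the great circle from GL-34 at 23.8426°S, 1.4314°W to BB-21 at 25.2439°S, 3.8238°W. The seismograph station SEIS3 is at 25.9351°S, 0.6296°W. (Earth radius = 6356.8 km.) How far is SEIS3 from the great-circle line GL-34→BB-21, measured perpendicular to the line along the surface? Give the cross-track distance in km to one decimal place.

δ₁₃ = central angle GL-34→SEIS3 = 0.038664 rad  (haversine)
θ₁₃ = bearing GL-34→SEIS3 = 161.000°,  θ₁₂ = bearing GL-34→BB-21 = 236.730°
dₓₜ = R·arcsin(sin δ₁₃ · sin(θ₁₃ − θ₁₂)) = 6356.8·arcsin(0.03865·sin(-75.729°)) = -238.191 km
|dₓₜ| = 238.191 km

238.2 km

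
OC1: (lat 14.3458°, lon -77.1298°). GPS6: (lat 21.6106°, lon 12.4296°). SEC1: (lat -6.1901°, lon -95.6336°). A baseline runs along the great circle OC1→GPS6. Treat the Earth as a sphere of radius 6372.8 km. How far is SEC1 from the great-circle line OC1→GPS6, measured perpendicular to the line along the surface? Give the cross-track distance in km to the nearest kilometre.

1304 km

δ₁₃ = central angle OC1→SEC1 = 0.480726 rad  (haversine)
θ₁₃ = bearing OC1→SEC1 = 223.025°,  θ₁₂ = bearing OC1→GPS6 = 69.098°
dₓₜ = R·arcsin(sin δ₁₃ · sin(θ₁₃ − θ₁₂)) = 6372.8·arcsin(0.46242·sin(153.926°)) = 1304.347 km
|dₓₜ| = 1304.347 km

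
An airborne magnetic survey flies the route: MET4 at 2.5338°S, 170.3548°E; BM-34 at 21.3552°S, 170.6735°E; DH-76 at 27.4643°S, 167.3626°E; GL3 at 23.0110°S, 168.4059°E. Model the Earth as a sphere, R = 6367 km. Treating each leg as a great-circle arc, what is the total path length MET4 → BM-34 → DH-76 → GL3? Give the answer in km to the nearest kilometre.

MET4→BM-34: c = 0.328540 rad, d = 2091.81 km
BM-34→DH-76: c = 0.118883 rad, d = 756.93 km
DH-76→GL3: c = 0.079449 rad, d = 505.85 km
Total = 2091.81 + 756.93 + 505.85 = 3354.60 km

3355 km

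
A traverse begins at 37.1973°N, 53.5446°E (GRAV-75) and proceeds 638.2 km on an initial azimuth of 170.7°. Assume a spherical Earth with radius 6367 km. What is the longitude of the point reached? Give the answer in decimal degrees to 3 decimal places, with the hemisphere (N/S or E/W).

54.632°E

δ = d/R = 638.2/6367 = 0.100236 rad
φ₂ = arcsin(sin φ₁ cos δ + cos φ₁ sin δ cos θ)
   = arcsin(0.60456·0.99498 + 0.79656·0.10007·-0.98686) = 31.52462°
λ₂ = λ₁ + atan2(sin θ sin δ cos φ₁, cos δ − sin φ₁ sin φ₂) = 54.63163°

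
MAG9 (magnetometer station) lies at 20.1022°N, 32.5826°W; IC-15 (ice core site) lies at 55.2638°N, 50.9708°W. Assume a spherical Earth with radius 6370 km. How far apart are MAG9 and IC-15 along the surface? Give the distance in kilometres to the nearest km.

Δφ = 35.1616°,  Δλ = -18.3882°
a = sin²(Δφ/2) + cos φ₁ cos φ₂ sin²(Δλ/2) = 0.104895
c = 2·arcsin(√a) = 0.659645 rad = 37.7949°
d = R·c = 6370 × 0.659645 = 4201.9 km

4202 km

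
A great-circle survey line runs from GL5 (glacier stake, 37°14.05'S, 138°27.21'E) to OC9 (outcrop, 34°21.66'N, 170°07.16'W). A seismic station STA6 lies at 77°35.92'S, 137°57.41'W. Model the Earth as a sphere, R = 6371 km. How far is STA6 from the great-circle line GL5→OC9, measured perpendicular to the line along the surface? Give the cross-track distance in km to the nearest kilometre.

GL5: φ = -37.23417°, λ = +138.45350°
OC9: φ = +34.36100°, λ = -170.11933°
STA6: φ = -77.59867°, λ = -137.95683°
δ₁₃ = central angle GL5→STA6 = 0.914678 rad  (haversine)
θ₁₃ = bearing GL5→STA6 = 164.375°,  θ₁₂ = bearing GL5→OC9 = 40.308°
dₓₜ = R·arcsin(sin δ₁₃ · sin(θ₁₃ − θ₁₂)) = 6371·arcsin(0.79237·sin(124.067°)) = 4561.728 km
|dₓₜ| = 4561.728 km

4562 km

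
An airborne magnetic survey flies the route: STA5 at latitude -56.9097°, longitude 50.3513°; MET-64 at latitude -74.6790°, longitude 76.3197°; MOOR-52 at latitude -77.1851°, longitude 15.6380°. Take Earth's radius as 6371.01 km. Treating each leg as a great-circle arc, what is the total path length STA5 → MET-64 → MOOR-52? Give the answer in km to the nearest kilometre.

STA5→MET-64: c = 0.354765 rad, d = 2260.21 km
MET-64→MOOR-52: c = 0.249100 rad, d = 1587.02 km
Total = 2260.21 + 1587.02 = 3847.23 km

3847 km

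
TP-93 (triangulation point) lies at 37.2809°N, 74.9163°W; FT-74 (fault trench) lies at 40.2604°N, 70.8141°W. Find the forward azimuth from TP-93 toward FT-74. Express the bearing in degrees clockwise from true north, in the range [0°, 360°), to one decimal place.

45.8°

Δλ = 4.1022°
y = sin Δλ · cos φ₂ = 0.054590
x = cos φ₁ sin φ₂ − sin φ₁ cos φ₂ cos Δλ = 0.053163
θ = atan2(y, x) = 45.7588° → 45.7588° (mod 360°)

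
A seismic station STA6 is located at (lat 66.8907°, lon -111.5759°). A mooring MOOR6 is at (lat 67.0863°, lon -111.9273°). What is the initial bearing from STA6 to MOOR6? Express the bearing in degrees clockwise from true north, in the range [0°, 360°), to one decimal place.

325.1°

Δλ = -0.3514°
y = sin Δλ · cos φ₂ = -0.002388
x = cos φ₁ sin φ₂ − sin φ₁ cos φ₂ cos Δλ = 0.003421
θ = atan2(y, x) = -34.9183° → 325.0817° (mod 360°)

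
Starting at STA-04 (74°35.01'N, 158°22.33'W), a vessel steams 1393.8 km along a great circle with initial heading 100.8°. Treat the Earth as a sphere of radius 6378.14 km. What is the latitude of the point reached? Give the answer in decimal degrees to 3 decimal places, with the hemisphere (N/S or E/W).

STA-04: φ = +74.58350°, λ = -158.37217°
δ = d/R = 1393.8/6378.14 = 0.218528 rad
φ₂ = arcsin(sin φ₁ cos δ + cos φ₁ sin δ cos θ)
   = arcsin(0.96402·0.97622 + 0.26583·0.21679·-0.18738) = 68.48059°
λ₂ = λ₁ + atan2(sin θ sin δ cos φ₁, cos δ − sin φ₁ sin φ₂) = -122.88345°

68.481°N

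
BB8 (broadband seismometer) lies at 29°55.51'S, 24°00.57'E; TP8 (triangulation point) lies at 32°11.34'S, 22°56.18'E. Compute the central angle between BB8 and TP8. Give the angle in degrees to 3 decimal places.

2.443°

BB8: φ = -29.92517°, λ = +24.00950°
TP8: φ = -32.18900°, λ = +22.93633°
Δφ = -2.2638°,  Δλ = -1.0732°
a = sin²(Δφ/2) + cos φ₁ cos φ₂ sin²(Δλ/2) = 0.000455
c = 2·arcsin(√a) = 0.042644 rad = 2.4433°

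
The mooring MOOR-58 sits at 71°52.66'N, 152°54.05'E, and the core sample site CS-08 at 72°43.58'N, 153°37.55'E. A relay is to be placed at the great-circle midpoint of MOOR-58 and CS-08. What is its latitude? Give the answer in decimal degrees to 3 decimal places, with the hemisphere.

MOOR-58: φ = +71.87767°, λ = +152.90083°
CS-08: φ = +72.72633°, λ = +153.62583°
Bx = cos φ₂ cos Δλ = 0.296912,  By = cos φ₂ sin Δλ = 0.003757
φₘ = atan2(sin φ₁ + sin φ₂, √((cos φ₁ + Bx)² + By²)) = 72.30233°
λₘ = λ₁ + atan2(By, cos φ₁ + Bx) = 153.25492°

72.302°N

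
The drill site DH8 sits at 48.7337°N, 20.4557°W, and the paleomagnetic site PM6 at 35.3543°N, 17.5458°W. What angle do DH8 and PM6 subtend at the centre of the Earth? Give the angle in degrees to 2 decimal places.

Δφ = -13.3794°,  Δλ = 2.9099°
a = sin²(Δφ/2) + cos φ₁ cos φ₂ sin²(Δλ/2) = 0.013917
c = 2·arcsin(√a) = 0.236493 rad = 13.5501°

13.55°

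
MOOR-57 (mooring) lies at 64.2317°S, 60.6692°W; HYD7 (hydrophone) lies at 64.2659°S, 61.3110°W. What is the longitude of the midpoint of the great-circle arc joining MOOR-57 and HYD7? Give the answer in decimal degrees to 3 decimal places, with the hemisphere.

Bx = cos φ₂ cos Δλ = 0.434168,  By = cos φ₂ sin Δλ = -0.004864
φₘ = atan2(sin φ₁ + sin φ₂, √((cos φ₁ + Bx)² + By²)) = -64.24915°
λₘ = λ₁ + atan2(By, cos φ₁ + Bx) = -60.98990°

60.990°W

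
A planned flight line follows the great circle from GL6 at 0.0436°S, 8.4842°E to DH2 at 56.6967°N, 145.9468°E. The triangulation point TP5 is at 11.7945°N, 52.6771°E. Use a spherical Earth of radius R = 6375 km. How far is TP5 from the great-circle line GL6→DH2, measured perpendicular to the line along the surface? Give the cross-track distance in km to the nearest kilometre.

3639 km

δ₁₃ = central angle GL6→TP5 = 0.793011 rad  (haversine)
θ₁₃ = bearing GL6→TP5 = 73.283°,  θ₁₂ = bearing GL6→DH2 = 23.956°
dₓₜ = R·arcsin(sin δ₁₃ · sin(θ₁₃ − θ₁₂)) = 6375·arcsin(0.71247·sin(49.327°)) = 3639.302 km
|dₓₜ| = 3639.302 km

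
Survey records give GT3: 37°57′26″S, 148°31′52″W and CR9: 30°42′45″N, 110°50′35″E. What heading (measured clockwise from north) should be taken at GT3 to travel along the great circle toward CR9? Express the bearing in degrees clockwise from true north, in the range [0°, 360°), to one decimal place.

GT3: φ = -37.95722°, λ = -148.53111°
CR9: φ = +30.71250°, λ = +110.84306°
Δλ = -100.6258°
y = sin Δλ · cos φ₂ = -0.844998
x = cos φ₁ sin φ₂ − sin φ₁ cos φ₂ cos Δλ = 0.305187
θ = atan2(y, x) = -70.1418° → 289.8582° (mod 360°)

289.9°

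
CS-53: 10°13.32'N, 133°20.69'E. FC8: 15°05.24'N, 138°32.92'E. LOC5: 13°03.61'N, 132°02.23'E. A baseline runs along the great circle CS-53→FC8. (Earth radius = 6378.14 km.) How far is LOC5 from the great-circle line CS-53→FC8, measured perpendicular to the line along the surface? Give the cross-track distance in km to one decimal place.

CS-53: φ = +10.22200°, λ = +133.34483°
FC8: φ = +15.08733°, λ = +138.54867°
LOC5: φ = +13.06017°, λ = +132.03717°
δ₁₃ = central angle CS-53→LOC5 = 0.054344 rad  (haversine)
θ₁₃ = bearing CS-53→LOC5 = 335.841°,  θ₁₂ = bearing CS-53→FC8 = 45.679°
dₓₜ = R·arcsin(sin δ₁₃ · sin(θ₁₃ − θ₁₂)) = 6378.14·arcsin(0.05432·sin(290.161°)) = -325.359 km
|dₓₜ| = 325.359 km

325.4 km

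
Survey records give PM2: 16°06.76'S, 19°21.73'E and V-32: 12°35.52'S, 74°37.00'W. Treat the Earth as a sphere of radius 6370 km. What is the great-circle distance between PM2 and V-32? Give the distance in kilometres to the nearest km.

10035 km

PM2: φ = -16.11267°, λ = +19.36217°
V-32: φ = -12.59200°, λ = -74.61667°
Δφ = 3.5207°,  Δλ = -93.9788°
a = sin²(Δφ/2) + cos φ₁ cos φ₂ sin²(Δλ/2) = 0.502278
c = 2·arcsin(√a) = 1.575352 rad = 90.2610°
d = R·c = 6370 × 1.575352 = 10035.0 km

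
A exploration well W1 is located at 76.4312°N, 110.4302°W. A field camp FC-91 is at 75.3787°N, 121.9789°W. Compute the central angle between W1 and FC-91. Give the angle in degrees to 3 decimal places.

Δφ = -1.0525°,  Δλ = -11.5487°
a = sin²(Δφ/2) + cos φ₁ cos φ₂ sin²(Δλ/2) = 0.000684
c = 2·arcsin(√a) = 0.052307 rad = 2.9970°

2.997°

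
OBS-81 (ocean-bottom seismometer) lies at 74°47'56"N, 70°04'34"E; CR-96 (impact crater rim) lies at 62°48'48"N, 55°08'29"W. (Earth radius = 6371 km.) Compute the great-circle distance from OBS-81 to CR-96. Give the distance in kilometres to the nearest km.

4212 km

OBS-81: φ = +74.79889°, λ = +70.07611°
CR-96: φ = +62.81333°, λ = -55.14139°
Δφ = -11.9856°,  Δλ = -125.2175°
a = sin²(Δφ/2) + cos φ₁ cos φ₂ sin²(Δλ/2) = 0.105344
c = 2·arcsin(√a) = 0.661107 rad = 37.8787°
d = R·c = 6371 × 0.661107 = 4211.9 km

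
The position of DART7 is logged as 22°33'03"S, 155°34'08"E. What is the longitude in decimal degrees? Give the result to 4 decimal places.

155.5689°E

155° + 34′/60 + 8″/3600 = 155 + 0.56667 + 0.00222 = 155.5689°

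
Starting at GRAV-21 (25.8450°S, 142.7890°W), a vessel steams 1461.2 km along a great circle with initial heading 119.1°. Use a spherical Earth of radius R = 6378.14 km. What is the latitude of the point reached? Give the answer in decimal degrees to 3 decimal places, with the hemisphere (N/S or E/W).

δ = d/R = 1461.2/6378.14 = 0.229095 rad
φ₂ = arcsin(sin φ₁ cos δ + cos φ₁ sin δ cos θ)
   = arcsin(-0.43594·0.97387 + 0.89998·0.22710·-0.48634) = -31.59731°
λ₂ = λ₁ + atan2(sin θ sin δ cos φ₁, cos δ − sin φ₁ sin φ₂) = -129.31716°

31.597°S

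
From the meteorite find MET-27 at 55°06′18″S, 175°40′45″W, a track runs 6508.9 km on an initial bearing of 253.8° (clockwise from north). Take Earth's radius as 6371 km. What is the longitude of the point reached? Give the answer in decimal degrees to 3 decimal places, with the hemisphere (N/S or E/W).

101.517°E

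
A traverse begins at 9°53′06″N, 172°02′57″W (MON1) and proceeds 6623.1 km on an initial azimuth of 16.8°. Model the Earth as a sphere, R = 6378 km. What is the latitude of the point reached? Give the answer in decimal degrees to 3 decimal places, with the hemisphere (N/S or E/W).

MON1: φ = +9.88500°, λ = -172.04917°
δ = d/R = 6623.1/6378 = 1.038429 rad
φ₂ = arcsin(sin φ₁ cos δ + cos φ₁ sin δ cos θ)
   = arcsin(0.17167·0.50757 + 0.98515·0.86161·0.95732) = 64.12190°
λ₂ = λ₁ + atan2(sin θ sin δ cos φ₁, cos δ − sin φ₁ sin φ₂) = -137.25881°

64.122°N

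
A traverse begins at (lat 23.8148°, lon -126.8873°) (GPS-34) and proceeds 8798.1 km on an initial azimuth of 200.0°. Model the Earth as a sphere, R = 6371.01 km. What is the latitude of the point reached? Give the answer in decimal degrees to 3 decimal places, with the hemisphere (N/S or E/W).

50.179°S

δ = d/R = 8798.1/6371.01 = 1.380958 rad
φ₂ = arcsin(sin φ₁ cos δ + cos φ₁ sin δ cos θ)
   = arcsin(0.40378·0.18870 + 0.91486·0.98203·-0.93969) = -50.17866°
λ₂ = λ₁ + atan2(sin θ sin δ cos φ₁, cos δ − sin φ₁ sin φ₂) = -158.52064°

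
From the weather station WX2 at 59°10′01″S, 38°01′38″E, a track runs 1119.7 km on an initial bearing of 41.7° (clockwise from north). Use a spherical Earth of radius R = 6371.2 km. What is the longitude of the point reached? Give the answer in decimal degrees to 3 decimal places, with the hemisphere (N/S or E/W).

48.707°E

WX2: φ = -59.16694°, λ = +38.02722°
δ = d/R = 1119.7/6371.2 = 0.175744 rad
φ₂ = arcsin(sin φ₁ cos δ + cos φ₁ sin δ cos θ)
   = arcsin(-0.85866·0.98460 + 0.51254·0.17484·0.74664) = -51.12618°
λ₂ = λ₁ + atan2(sin θ sin δ cos φ₁, cos δ − sin φ₁ sin φ₂) = 48.70712°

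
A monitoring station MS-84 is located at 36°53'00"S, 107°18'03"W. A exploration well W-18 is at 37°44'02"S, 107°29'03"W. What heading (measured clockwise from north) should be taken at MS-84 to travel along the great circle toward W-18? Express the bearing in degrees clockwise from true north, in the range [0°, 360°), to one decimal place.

189.7°

MS-84: φ = -36.88333°, λ = -107.30083°
W-18: φ = -37.73389°, λ = -107.48417°
Δλ = -0.1833°
y = sin Δλ · cos φ₂ = -0.002531
x = cos φ₁ sin φ₂ − sin φ₁ cos φ₂ cos Δλ = -0.014847
θ = atan2(y, x) = -170.3272° → 189.6728° (mod 360°)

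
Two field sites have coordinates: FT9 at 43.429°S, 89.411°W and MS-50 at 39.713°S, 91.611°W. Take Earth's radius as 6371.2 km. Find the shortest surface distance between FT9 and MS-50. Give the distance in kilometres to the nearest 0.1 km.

451.9 km

Δφ = 3.7160°,  Δλ = -2.2000°
a = sin²(Δφ/2) + cos φ₁ cos φ₂ sin²(Δλ/2) = 0.001257
c = 2·arcsin(√a) = 0.070926 rad = 4.0638°
d = R·c = 6371.2 × 0.070926 = 451.9 km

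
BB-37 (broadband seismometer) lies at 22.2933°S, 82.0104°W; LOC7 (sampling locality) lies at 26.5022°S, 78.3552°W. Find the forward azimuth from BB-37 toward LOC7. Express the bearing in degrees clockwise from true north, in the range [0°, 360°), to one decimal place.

142.4°

Δλ = 3.6552°
y = sin Δλ · cos φ₂ = 0.057053
x = cos φ₁ sin φ₂ − sin φ₁ cos φ₂ cos Δλ = -0.074084
θ = atan2(y, x) = 142.3997° → 142.3997° (mod 360°)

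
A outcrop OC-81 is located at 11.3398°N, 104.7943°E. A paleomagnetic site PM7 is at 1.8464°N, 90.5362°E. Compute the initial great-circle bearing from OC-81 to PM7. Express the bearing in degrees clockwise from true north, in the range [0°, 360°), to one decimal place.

237.2°

Δλ = -14.2581°
y = sin Δλ · cos φ₂ = -0.246162
x = cos φ₁ sin φ₂ − sin φ₁ cos φ₂ cos Δλ = -0.158880
θ = atan2(y, x) = -122.8394° → 237.1606° (mod 360°)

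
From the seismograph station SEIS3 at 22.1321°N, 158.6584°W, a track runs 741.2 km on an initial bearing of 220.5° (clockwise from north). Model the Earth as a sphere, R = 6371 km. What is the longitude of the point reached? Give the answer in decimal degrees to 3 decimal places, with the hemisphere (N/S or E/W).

δ = d/R = 741.2/6371 = 0.116340 rad
φ₂ = arcsin(sin φ₁ cos δ + cos φ₁ sin δ cos θ)
   = arcsin(0.37674·0.99324 + 0.92632·0.11608·-0.76041) = 17.00375°
λ₂ = λ₁ + atan2(sin θ sin δ cos φ₁, cos δ − sin φ₁ sin φ₂) = -163.17985°

163.180°W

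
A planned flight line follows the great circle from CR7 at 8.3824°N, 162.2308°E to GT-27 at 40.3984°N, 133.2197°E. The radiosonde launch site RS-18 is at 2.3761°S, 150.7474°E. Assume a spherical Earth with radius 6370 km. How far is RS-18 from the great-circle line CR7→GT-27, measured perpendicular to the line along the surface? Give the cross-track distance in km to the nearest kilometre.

δ₁₃ = central angle CR7→RS-18 = 0.274223 rad  (haversine)
θ₁₃ = bearing CR7→RS-18 = 227.268°,  θ₁₂ = bearing CR7→GT-27 = 325.830°
dₓₜ = R·arcsin(sin δ₁₃ · sin(θ₁₃ − θ₁₂)) = 6370·arcsin(0.27080·sin(-98.562°)) = -1726.837 km
|dₓₜ| = 1726.837 km

1727 km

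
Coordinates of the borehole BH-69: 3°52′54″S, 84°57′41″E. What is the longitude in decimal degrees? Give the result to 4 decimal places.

84.9614°E

84° + 57′/60 + 41″/3600 = 84 + 0.95000 + 0.01139 = 84.9614°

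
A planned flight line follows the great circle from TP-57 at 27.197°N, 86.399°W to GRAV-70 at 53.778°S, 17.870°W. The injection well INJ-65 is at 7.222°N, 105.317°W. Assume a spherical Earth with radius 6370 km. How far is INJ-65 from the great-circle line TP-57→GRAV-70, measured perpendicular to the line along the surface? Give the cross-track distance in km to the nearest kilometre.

2930 km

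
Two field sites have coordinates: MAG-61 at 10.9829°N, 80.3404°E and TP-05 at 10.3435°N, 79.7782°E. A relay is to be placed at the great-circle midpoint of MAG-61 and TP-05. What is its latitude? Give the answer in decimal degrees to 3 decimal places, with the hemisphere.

10.663°N

Bx = cos φ₂ cos Δλ = 0.983702,  By = cos φ₂ sin Δλ = -0.009653
φₘ = atan2(sin φ₁ + sin φ₂, √((cos φ₁ + Bx)² + By²)) = 10.66333°
λₘ = λ₁ + atan2(By, cos φ₁ + Bx) = 80.05900°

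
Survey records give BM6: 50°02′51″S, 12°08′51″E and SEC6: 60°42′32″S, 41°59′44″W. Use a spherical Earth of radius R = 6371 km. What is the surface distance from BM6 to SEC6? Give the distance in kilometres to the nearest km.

BM6: φ = -50.04750°, λ = +12.14750°
SEC6: φ = -60.70889°, λ = -41.99556°
Δφ = -10.6614°,  Δλ = -54.1431°
a = sin²(Δφ/2) + cos φ₁ cos φ₂ sin²(Δλ/2) = 0.073702
c = 2·arcsin(√a) = 0.549862 rad = 31.5048°
d = R·c = 6371 × 0.549862 = 3503.2 km

3503 km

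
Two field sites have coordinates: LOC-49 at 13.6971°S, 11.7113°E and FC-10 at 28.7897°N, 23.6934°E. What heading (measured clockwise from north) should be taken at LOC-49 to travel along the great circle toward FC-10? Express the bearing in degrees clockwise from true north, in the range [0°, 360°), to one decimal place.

Δλ = 11.9821°
y = sin Δλ · cos φ₂ = 0.181945
x = cos φ₁ sin φ₂ − sin φ₁ cos φ₂ cos Δλ = 0.670899
θ = atan2(y, x) = 15.1734° → 15.1734° (mod 360°)

15.2°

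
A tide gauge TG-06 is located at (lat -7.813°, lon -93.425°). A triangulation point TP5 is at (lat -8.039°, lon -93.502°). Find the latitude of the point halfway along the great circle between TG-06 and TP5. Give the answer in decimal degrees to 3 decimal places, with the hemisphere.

Bx = cos φ₂ cos Δλ = 0.990172,  By = cos φ₂ sin Δλ = -0.001331
φₘ = atan2(sin φ₁ + sin φ₂, √((cos φ₁ + Bx)² + By²)) = -7.92600°
λₘ = λ₁ + atan2(By, cos φ₁ + Bx) = -93.46349°

7.926°S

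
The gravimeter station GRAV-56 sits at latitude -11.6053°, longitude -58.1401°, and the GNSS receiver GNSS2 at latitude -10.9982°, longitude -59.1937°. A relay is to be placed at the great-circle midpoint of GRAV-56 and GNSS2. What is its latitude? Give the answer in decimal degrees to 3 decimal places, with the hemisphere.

Bx = cos φ₂ cos Δλ = 0.981467,  By = cos φ₂ sin Δλ = -0.018050
φₘ = atan2(sin φ₁ + sin φ₂, √((cos φ₁ + Bx)² + By²)) = -11.30222°
λₘ = λ₁ + atan2(By, cos φ₁ + Bx) = -58.66746°

11.302°S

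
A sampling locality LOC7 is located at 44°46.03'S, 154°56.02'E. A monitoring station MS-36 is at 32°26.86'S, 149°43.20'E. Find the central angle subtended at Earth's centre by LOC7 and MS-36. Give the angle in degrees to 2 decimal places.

LOC7: φ = -44.76717°, λ = +154.93367°
MS-36: φ = -32.44767°, λ = +149.72000°
Δφ = 12.3195°,  Δλ = -5.2137°
a = sin²(Δφ/2) + cos φ₁ cos φ₂ sin²(Δλ/2) = 0.012753
c = 2·arcsin(√a) = 0.226340 rad = 12.9683°

12.97°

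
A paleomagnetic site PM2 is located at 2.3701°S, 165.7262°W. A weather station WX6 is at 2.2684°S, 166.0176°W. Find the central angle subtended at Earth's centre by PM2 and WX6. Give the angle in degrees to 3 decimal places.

Δφ = 0.1017°,  Δλ = -0.2914°
a = sin²(Δφ/2) + cos φ₁ cos φ₂ sin²(Δλ/2) = 0.000007
c = 2·arcsin(√a) = 0.005383 rad = 0.3084°

0.308°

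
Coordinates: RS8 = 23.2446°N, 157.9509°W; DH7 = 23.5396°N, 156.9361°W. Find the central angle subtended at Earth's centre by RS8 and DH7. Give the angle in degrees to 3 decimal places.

Δφ = 0.2950°,  Δλ = 1.0148°
a = sin²(Δφ/2) + cos φ₁ cos φ₂ sin²(Δλ/2) = 0.000073
c = 2·arcsin(√a) = 0.017052 rad = 0.9770°

0.977°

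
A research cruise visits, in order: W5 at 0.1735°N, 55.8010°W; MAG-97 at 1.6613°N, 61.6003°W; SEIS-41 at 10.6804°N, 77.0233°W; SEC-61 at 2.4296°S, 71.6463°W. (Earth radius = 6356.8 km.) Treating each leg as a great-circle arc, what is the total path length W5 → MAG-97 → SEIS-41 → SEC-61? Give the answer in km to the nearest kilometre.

4207 km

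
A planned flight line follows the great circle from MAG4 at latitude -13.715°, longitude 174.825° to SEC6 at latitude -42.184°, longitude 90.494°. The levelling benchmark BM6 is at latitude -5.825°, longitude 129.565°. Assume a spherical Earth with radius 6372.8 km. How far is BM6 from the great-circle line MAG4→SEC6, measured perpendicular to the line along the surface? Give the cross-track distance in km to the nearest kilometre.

δ₁₃ = central angle MAG4→BM6 = 0.789286 rad  (haversine)
θ₁₃ = bearing MAG4→BM6 = 275.451°,  θ₁₂ = bearing MAG4→SEC6 = 229.265°
dₓₜ = R·arcsin(sin δ₁₃ · sin(θ₁₃ − θ₁₂)) = 6372.8·arcsin(0.70985·sin(46.185°)) = 3427.060 km
|dₓₜ| = 3427.060 km

3427 km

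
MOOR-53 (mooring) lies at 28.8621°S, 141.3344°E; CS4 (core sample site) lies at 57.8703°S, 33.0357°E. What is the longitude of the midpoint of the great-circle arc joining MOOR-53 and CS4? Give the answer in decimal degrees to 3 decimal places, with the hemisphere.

Bx = cos φ₂ cos Δλ = -0.166982,  By = cos φ₂ sin Δλ = -0.504944
φₘ = atan2(sin φ₁ + sin φ₂, √((cos φ₁ + Bx)² + By²)) = -56.79285°
λₘ = λ₁ + atan2(By, cos φ₁ + Bx) = 105.86870°

105.869°E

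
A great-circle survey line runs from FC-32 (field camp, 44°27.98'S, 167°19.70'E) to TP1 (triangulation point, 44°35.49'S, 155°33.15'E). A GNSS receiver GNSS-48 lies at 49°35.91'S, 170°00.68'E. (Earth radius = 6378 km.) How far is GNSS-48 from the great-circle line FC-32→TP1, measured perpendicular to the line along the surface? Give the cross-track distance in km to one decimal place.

589.2 km

FC-32: φ = -44.46633°, λ = +167.32833°
TP1: φ = -44.59150°, λ = +155.55250°
GNSS-48: φ = -49.59850°, λ = +170.01133°
δ₁₃ = central angle FC-32→GNSS-48 = 0.095073 rad  (haversine)
θ₁₃ = bearing FC-32→GNSS-48 = 161.361°,  θ₁₂ = bearing FC-32→TP1 = 265.012°
dₓₜ = R·arcsin(sin δ₁₃ · sin(θ₁₃ − θ₁₂)) = 6378·arcsin(0.09493·sin(-103.651°)) = -589.197 km
|dₓₜ| = 589.197 km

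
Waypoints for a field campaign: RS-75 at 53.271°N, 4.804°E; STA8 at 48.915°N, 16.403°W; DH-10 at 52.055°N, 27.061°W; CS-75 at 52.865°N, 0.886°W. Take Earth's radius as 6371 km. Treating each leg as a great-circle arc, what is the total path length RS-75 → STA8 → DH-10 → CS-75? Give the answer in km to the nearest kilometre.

RS-75→STA8: c = 0.243515 rad, d = 1551.44 km
STA8→DH-10: c = 0.130266 rad, d = 829.93 km
DH-10→CS-75: c = 0.277175 rad, d = 1765.88 km
Total = 1551.44 + 829.93 + 1765.88 = 4147.24 km

4147 km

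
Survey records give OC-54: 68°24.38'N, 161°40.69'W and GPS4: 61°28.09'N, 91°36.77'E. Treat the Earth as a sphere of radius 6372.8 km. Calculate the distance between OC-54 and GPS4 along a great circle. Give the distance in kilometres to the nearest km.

OC-54: φ = +68.40633°, λ = -161.67817°
GPS4: φ = +61.46817°, λ = +91.61283°
Δφ = -6.9382°,  Δλ = -106.7090°
a = sin²(Δφ/2) + cos φ₁ cos φ₂ sin²(Δλ/2) = 0.116824
c = 2·arcsin(√a) = 0.697652 rad = 39.9725°
d = R·c = 6372.8 × 0.697652 = 4446.0 km

4446 km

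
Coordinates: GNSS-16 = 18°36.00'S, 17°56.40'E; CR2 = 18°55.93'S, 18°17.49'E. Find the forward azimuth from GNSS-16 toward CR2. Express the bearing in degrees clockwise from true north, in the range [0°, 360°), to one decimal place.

GNSS-16: φ = -18.60000°, λ = +17.94000°
CR2: φ = -18.93217°, λ = +18.29150°
Δλ = 0.3515°
y = sin Δλ · cos φ₂ = 0.005803
x = cos φ₁ sin φ₂ − sin φ₁ cos φ₂ cos Δλ = -0.005803
θ = atan2(y, x) = 135.0006° → 135.0006° (mod 360°)

135.0°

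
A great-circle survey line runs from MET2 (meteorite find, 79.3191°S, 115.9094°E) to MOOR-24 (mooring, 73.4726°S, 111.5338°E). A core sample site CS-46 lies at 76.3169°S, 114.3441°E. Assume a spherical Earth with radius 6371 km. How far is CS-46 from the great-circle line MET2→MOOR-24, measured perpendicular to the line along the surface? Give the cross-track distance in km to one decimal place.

29.7 km

δ₁₃ = central angle MET2→CS-46 = 0.052710 rad  (haversine)
θ₁₃ = bearing MET2→CS-46 = 352.955°,  θ₁₂ = bearing MET2→MOOR-24 = 347.878°
dₓₜ = R·arcsin(sin δ₁₃ · sin(θ₁₃ − θ₁₂)) = 6371·arcsin(0.05269·sin(5.077°)) = 29.705 km
|dₓₜ| = 29.705 km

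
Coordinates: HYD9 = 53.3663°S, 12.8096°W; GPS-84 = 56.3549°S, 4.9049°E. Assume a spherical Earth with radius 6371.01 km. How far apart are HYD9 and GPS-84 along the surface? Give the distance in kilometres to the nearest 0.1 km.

Δφ = -2.9886°,  Δλ = 17.7145°
a = sin²(Δφ/2) + cos φ₁ cos φ₂ sin²(Δλ/2) = 0.008518
c = 2·arcsin(√a) = 0.184847 rad = 10.5909°
d = R·c = 6371.01 × 0.184847 = 1177.7 km

1177.7 km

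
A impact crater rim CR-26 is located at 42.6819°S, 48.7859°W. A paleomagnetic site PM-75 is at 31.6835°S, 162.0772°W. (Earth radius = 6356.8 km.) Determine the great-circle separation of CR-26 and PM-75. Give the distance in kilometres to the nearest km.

9293 km

Δφ = 10.9984°,  Δλ = -113.2913°
a = sin²(Δφ/2) + cos φ₁ cos φ₂ sin²(Δλ/2) = 0.445644
c = 2·arcsin(√a) = 1.461868 rad = 83.7589°
d = R·c = 6356.8 × 1.461868 = 9292.8 km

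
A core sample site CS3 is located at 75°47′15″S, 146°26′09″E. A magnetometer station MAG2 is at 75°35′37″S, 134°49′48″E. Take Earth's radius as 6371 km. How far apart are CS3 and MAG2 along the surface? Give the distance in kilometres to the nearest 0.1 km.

319.2 km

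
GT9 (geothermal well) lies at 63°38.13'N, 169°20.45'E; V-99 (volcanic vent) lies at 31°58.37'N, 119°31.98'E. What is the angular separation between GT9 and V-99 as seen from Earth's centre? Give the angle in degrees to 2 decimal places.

GT9: φ = +63.63550°, λ = +169.34083°
V-99: φ = +31.97283°, λ = +119.53300°
Δφ = -31.6627°,  Δλ = -49.8078°
a = sin²(Δφ/2) + cos φ₁ cos φ₂ sin²(Δλ/2) = 0.141223
c = 2·arcsin(√a) = 0.770513 rad = 44.1472°

44.15°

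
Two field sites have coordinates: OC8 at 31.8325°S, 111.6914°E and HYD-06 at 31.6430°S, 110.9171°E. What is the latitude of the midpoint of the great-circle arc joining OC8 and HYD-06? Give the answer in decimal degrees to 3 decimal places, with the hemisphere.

31.738°S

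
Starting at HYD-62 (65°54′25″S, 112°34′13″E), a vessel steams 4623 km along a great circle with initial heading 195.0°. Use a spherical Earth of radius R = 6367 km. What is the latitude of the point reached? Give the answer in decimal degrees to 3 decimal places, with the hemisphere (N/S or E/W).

70.810°S

HYD-62: φ = -65.90694°, λ = +112.57028°
δ = d/R = 4623/6367 = 0.726088 rad
φ₂ = arcsin(sin φ₁ cos δ + cos φ₁ sin δ cos θ)
   = arcsin(-0.91288·0.74778 + 0.40822·0.66395·-0.96593) = -70.81037°
λ₂ = λ₁ + atan2(sin θ sin δ cos φ₁, cos δ − sin φ₁ sin φ₂) = -35.90934°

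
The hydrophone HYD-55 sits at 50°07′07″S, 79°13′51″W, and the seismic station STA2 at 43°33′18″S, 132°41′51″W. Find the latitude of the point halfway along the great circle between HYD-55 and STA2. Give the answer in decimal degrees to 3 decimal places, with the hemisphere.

50.037°S

HYD-55: φ = -50.11861°, λ = -79.23083°
STA2: φ = -43.55500°, λ = -132.69750°
Bx = cos φ₂ cos Δλ = 0.431415,  By = cos φ₂ sin Δλ = -0.582315
φₘ = atan2(sin φ₁ + sin φ₂, √((cos φ₁ + Bx)² + By²)) = -50.03686°
λₘ = λ₁ + atan2(By, cos φ₁ + Bx) = -107.72804°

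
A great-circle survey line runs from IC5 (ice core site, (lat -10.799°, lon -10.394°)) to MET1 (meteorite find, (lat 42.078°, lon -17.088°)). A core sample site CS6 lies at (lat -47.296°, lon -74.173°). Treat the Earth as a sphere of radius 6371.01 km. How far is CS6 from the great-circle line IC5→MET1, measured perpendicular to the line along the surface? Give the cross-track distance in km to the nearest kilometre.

4736 km

δ₁₃ = central angle IC5→CS6 = 1.124045 rad  (haversine)
θ₁₃ = bearing IC5→CS6 = 222.426°,  θ₁₂ = bearing IC5→MET1 = 353.800°
dₓₜ = R·arcsin(sin δ₁₃ · sin(θ₁₃ − θ₁₂)) = 6371.01·arcsin(0.90186·sin(-131.374°)) = -4735.914 km
|dₓₜ| = 4735.914 km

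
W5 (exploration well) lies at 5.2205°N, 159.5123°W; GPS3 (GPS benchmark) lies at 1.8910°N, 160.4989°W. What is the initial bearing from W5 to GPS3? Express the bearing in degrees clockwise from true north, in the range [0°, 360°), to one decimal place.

Δλ = -0.9866°
y = sin Δλ · cos φ₂ = -0.017209
x = cos φ₁ sin φ₂ − sin φ₁ cos φ₂ cos Δλ = -0.058065
θ = atan2(y, x) = -163.4912° → 196.5088° (mod 360°)

196.5°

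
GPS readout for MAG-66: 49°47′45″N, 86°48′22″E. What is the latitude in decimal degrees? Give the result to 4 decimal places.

49.7958°N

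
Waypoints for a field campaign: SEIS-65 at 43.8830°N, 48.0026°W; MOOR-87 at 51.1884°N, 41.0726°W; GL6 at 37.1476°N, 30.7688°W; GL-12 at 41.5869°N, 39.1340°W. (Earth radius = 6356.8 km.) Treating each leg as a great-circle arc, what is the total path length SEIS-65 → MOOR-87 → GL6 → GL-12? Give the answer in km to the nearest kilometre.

3588 km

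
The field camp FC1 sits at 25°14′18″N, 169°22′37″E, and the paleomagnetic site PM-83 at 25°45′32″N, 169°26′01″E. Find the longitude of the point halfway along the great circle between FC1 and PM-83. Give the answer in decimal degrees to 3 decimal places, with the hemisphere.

FC1: φ = +25.23833°, λ = +169.37694°
PM-83: φ = +25.75889°, λ = +169.43361°
Bx = cos φ₂ cos Δλ = 0.900630,  By = cos φ₂ sin Δλ = 0.000891
φₘ = atan2(sin φ₁ + sin φ₂, √((cos φ₁ + Bx)² + By²)) = 25.49861°
λₘ = λ₁ + atan2(By, cos φ₁ + Bx) = 169.40522°

169.405°E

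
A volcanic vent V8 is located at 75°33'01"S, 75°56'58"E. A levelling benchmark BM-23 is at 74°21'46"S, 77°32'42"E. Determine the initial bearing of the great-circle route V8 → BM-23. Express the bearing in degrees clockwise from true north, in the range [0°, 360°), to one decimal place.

20.0°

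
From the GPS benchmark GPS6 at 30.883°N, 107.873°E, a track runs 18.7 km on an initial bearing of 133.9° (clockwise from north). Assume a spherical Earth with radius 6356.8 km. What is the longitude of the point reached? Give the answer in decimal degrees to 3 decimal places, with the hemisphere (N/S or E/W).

δ = d/R = 18.7/6356.8 = 0.002942 rad
φ₂ = arcsin(sin φ₁ cos δ + cos φ₁ sin δ cos θ)
   = arcsin(0.51329·1.00000 + 0.85822·0.00294·-0.69340) = 30.76605°
λ₂ = λ₁ + atan2(sin θ sin δ cos φ₁, cos δ − sin φ₁ sin φ₂) = 108.01434°

108.014°E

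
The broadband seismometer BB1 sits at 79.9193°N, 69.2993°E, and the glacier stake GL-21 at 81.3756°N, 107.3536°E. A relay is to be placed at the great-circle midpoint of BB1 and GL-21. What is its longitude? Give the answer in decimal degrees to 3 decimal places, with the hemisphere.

86.802°E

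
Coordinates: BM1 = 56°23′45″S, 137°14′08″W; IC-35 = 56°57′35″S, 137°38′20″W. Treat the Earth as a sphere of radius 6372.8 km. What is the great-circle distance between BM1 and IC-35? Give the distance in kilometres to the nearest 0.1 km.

67.4 km

BM1: φ = -56.39583°, λ = -137.23556°
IC-35: φ = -56.95972°, λ = -137.63889°
Δφ = -0.5639°,  Δλ = -0.4033°
a = sin²(Δφ/2) + cos φ₁ cos φ₂ sin²(Δλ/2) = 0.000028
c = 2·arcsin(√a) = 0.010574 rad = 0.6059°
d = R·c = 6372.8 × 0.010574 = 67.4 km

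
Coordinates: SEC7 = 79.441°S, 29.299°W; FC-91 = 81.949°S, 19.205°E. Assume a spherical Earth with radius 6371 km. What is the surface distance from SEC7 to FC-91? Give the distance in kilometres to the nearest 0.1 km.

Δφ = -2.5080°,  Δλ = 48.5040°
a = sin²(Δφ/2) + cos φ₁ cos φ₂ sin²(Δλ/2) = 0.004809
c = 2·arcsin(√a) = 0.138805 rad = 7.9529°
d = R·c = 6371 × 0.138805 = 884.3 km

884.3 km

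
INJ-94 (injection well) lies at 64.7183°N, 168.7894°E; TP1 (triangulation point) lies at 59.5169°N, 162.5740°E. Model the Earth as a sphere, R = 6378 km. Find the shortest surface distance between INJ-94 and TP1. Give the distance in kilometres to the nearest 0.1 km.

662.6 km

Δφ = -5.2014°,  Δλ = -6.2154°
a = sin²(Δφ/2) + cos φ₁ cos φ₂ sin²(Δλ/2) = 0.002696
c = 2·arcsin(√a) = 0.103886 rad = 5.9522°
d = R·c = 6378 × 0.103886 = 662.6 km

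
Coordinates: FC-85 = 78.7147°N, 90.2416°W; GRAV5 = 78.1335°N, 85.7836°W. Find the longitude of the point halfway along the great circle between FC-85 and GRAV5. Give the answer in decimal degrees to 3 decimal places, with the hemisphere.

87.957°W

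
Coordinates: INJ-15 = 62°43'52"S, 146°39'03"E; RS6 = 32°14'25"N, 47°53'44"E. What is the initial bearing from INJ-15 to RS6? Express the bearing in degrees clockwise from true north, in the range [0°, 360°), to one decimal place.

INJ-15: φ = -62.73111°, λ = +146.65083°
RS6: φ = +32.24028°, λ = +47.89556°
Δλ = -98.7553°
y = sin Δλ · cos φ₂ = -0.835962
x = cos φ₁ sin φ₂ − sin φ₁ cos φ₂ cos Δλ = 0.129981
θ = atan2(y, x) = -81.1620° → 278.8380° (mod 360°)

278.8°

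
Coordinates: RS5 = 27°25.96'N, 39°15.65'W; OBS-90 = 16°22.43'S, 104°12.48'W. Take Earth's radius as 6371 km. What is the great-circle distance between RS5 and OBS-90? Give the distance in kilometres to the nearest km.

RS5: φ = +27.43267°, λ = -39.26083°
OBS-90: φ = -16.37383°, λ = -104.20800°
Δφ = -43.8065°,  Δλ = -64.9472°
a = sin²(Δφ/2) + cos φ₁ cos φ₂ sin²(Δλ/2) = 0.384640
c = 2·arcsin(√a) = 1.337979 rad = 76.6605°
d = R·c = 6371 × 1.337979 = 8524.3 km

8524 km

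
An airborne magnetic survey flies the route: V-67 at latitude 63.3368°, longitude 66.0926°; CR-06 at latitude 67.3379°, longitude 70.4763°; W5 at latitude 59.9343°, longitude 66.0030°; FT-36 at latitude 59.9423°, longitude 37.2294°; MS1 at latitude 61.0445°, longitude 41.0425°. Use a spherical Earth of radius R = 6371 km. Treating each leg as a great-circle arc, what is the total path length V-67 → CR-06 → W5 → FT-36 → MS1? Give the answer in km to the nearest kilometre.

3173 km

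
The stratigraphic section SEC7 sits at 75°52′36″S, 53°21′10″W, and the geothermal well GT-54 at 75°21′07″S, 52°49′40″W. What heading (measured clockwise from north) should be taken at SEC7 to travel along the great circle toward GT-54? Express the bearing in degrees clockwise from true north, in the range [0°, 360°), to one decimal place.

14.2°

SEC7: φ = -75.87667°, λ = -53.35278°
GT-54: φ = -75.35194°, λ = -52.82778°
Δλ = 0.5250°
y = sin Δλ · cos φ₂ = 0.002317
x = cos φ₁ sin φ₂ − sin φ₁ cos φ₂ cos Δλ = 0.009148
θ = atan2(y, x) = 14.2140° → 14.2140° (mod 360°)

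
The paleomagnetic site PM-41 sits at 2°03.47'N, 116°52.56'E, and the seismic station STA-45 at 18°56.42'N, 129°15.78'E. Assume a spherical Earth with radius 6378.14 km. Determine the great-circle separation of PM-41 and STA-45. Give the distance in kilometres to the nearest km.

2314 km

PM-41: φ = +2.05783°, λ = +116.87600°
STA-45: φ = +18.94033°, λ = +129.26300°
Δφ = 16.8825°,  Δλ = 12.3870°
a = sin²(Δφ/2) + cos φ₁ cos φ₂ sin²(Δλ/2) = 0.032551
c = 2·arcsin(√a) = 0.362825 rad = 20.7883°
d = R·c = 6378.14 × 0.362825 = 2314.1 km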